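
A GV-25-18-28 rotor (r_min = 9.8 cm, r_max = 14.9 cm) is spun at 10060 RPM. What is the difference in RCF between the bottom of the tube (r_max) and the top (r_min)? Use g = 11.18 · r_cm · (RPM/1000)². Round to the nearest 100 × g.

ΔRCF ≈ 5800 g

ΔRCF = 11.18 × (r_max − r_min) × (N/1000)² = 11.18 × 5.1 × 101.2036 ≈ 5,770.4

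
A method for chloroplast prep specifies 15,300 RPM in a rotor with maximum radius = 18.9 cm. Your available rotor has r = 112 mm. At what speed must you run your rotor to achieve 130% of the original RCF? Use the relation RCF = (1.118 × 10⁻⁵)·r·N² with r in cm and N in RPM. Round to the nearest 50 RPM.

RCF = 1.118 × 10⁻⁵ × r × N²
RCF_original = 1.118 × 10⁻⁵ × 18.9 × (15300)² = 1.118 × 10⁻⁵ × 18.9 × 234,090,000 ≈ 49,463.7 × g
Target RCF = 1.3 × 49,463.7 ≈ 64,302.8 × g
Your rotor: r = 112 mm = 11.2 cm
64,302.8 = 1.118 × 10⁻⁵ × 11.2 × N²
N² = 64,302.8 / (12.5216 × 10⁻⁵) = 513,535,012
N ≈ √513,535,012 ≈ 22,661.3

22650 RPM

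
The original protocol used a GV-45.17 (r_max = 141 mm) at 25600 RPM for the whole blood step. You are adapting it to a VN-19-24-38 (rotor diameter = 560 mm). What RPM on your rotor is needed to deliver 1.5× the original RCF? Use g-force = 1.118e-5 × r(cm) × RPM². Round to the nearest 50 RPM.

22250 RPM

Original rotor: r = 141 mm = 14.1 cm
RCF_original = 1.118 × 10⁻⁵ × 14.1 × (25600)² = 1.118 × 10⁻⁵ × 14.1 × 655,360,000 ≈ 103,309.6 × g
Target RCF = 1.5 × 103,309.6 ≈ 154,964.4 × g
Your rotor: r = 560 mm / 2 = 280 mm = 28 cm
154,964.4 = 1.118 × 10⁻⁵ × 28 × N²
N² = 154,964.4 / (31.304 × 10⁻⁵) = 495,030,667
N ≈ √495,030,667 ≈ 22,249.3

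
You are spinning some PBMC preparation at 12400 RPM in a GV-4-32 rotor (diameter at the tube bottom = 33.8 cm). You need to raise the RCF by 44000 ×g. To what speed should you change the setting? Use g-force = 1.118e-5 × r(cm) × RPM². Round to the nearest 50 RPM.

N₂ ≈ 19650 RPM

r = 33.8 / 2 = 16.9 cm
Current RCF = 1.118 × 10⁻⁵ × 16.9 × (12400)² = 1.118 × 10⁻⁵ × 16.9 × 153,760,000 ≈ 29,051.7 × g
Target RCF = 29,051.7 + 44,000 = 73,051.7 × g
N² = 73,051.7 / (18.8942 × 10⁻⁵) = 386,635,581
N ≈ √386,635,581 ≈ 19,663.1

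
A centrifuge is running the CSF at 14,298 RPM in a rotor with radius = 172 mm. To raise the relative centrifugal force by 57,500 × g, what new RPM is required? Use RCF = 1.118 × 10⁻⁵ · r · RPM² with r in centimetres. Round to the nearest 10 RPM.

N₂ ≈ 22440 RPM

r = 172 mm = 17.2 cm
Current RCF = 1.118 × 10⁻⁵ × 17.2 × (14298)² = 1.118 × 10⁻⁵ × 17.2 × 204,432,804 ≈ 39,311.6 × g
Target RCF = 39,311.6 + 57,500 = 96,811.6 × g
N² = 96,811.6 / (19.2296 × 10⁻⁵) = 503,450,930
N ≈ √503,450,930 ≈ 22,437.7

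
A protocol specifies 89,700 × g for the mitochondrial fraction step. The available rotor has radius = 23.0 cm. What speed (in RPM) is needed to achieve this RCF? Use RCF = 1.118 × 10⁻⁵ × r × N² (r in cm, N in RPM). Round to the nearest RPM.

N ≈ 18677 RPM

89,700 = 1.118 × 10⁻⁵ × 23 × N²
N² = 89,700 / (25.714 × 10⁻⁵) = 348,837,209
N ≈ √348,837,209 ≈ 18,677.2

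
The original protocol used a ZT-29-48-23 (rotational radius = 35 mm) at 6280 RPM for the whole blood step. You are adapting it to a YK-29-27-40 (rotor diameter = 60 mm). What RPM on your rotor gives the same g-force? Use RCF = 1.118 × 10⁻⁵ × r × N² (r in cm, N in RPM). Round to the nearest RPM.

Original rotor: r = 35 mm = 3.5 cm
RCF_original = 1.118 × 10⁻⁵ × 3.5 × (6280)² = 1.118 × 10⁻⁵ × 3.5 × 39,438,400 ≈ 1,543.2 × g
Your rotor: r = 60 mm / 2 = 30 mm = 3 cm
1,543.2 = 1.118 × 10⁻⁵ × 3 × N²
N² = 1,543.2 / (3.354 × 10⁻⁵) = 46,010,733
N ≈ √46,010,733 ≈ 6,783.1

≈ 6783 RPM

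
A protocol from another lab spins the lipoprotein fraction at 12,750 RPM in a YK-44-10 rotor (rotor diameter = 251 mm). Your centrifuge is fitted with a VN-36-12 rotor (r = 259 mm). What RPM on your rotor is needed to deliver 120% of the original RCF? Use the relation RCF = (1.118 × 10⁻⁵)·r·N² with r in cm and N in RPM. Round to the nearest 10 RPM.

≈ 9720 RPM

Original rotor: r = 251 mm / 2 = 125.5 mm = 12.55 cm
RCF = 1.118 × 10⁻⁵ × r × N²
RCF_original = 1.118 × 10⁻⁵ × 12.55 × (12750)² = 1.118 × 10⁻⁵ × 12.55 × 162,562,500 ≈ 22,809 × g
Target RCF = 1.2 × 22,809 ≈ 27,370.8 × g
Your rotor: r = 259 mm = 25.9 cm
27,370.8 = 1.118 × 10⁻⁵ × 25.9 × N²
N² = 27,370.8 / (28.9562 × 10⁻⁵) = 94,524,834
N ≈ √94,524,834 ≈ 9,722.4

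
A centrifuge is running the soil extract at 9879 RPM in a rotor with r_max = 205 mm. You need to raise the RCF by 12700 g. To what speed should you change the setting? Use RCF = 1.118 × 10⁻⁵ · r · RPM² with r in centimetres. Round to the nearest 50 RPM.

r = 205 mm = 20.5 cm
Current RCF = 1.118 × 10⁻⁵ × 20.5 × (9879)² = 1.118 × 10⁻⁵ × 20.5 × 97,594,641 ≈ 22,367.7 × g
Target RCF = 22,367.7 + 12,700 = 35,067.7 × g
N² = 35,067.7 / (22.919 × 10⁻⁵) = 153,007,112
N ≈ √153,007,112 ≈ 12,369.6

N₂ ≈ 12350 RPM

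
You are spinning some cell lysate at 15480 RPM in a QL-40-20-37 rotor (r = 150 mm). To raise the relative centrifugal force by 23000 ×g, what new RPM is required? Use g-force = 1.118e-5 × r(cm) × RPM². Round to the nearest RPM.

≈ 19411 RPM

r = 150 mm = 15.0 cm
Current RCF = 1.118 × 10⁻⁵ × 15 × (15480)² = 1.118 × 10⁻⁵ × 15 × 239,630,400 ≈ 40,186 × g
Target RCF = 40,186 + 23,000 = 63,186 × g
N² = 63,186 / (16.77 × 10⁻⁵) = 376,779,964
N ≈ √376,779,964 ≈ 19,410.8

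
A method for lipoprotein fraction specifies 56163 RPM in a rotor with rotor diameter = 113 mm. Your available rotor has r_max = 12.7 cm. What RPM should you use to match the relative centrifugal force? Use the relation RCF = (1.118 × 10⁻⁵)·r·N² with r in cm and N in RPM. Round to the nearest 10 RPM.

37460 RPM

Original rotor: r = 113 mm / 2 = 56.5 mm = 5.65 cm
RCF_original = 1.118 × 10⁻⁵ × 5.65 × (56163)² = 1.118 × 10⁻⁵ × 5.65 × 3,154,282,569 ≈ 199,246.6 × g
199,246.6 = 1.118 × 10⁻⁵ × 12.7 × N²
N² = 199,246.6 / (14.1986 × 10⁻⁵) = 1,403,283,422
N ≈ √1,403,283,422 ≈ 37,460.4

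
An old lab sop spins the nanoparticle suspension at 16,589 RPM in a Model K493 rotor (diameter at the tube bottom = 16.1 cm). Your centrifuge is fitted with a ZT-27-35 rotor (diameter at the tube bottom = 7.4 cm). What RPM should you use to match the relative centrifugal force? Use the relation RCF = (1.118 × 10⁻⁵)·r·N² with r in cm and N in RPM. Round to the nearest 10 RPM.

Original rotor: r = 16.1 / 2 = 8.05 cm
RCF_original = 1.118 × 10⁻⁵ × 8.05 × (16589)² = 1.118 × 10⁻⁵ × 8.05 × 275,194,921 ≈ 24,767.3 × g
Your rotor: r = 7.4 / 2 = 3.7 cm
24,767.3 = 1.118 × 10⁻⁵ × 3.7 × N²
N² = 24,767.3 / (4.1366 × 10⁻⁵) = 598,735,677
N ≈ √598,735,677 ≈ 24,469.1

≈ 24470 RPM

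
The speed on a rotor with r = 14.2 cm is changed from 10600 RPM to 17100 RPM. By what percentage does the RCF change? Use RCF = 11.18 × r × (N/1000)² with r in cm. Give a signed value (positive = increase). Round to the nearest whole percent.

RCF ∝ N², so the ratio is (17100/10600)² = (1.613208)² = 2.6024.
Change = 2.6024 − 1 = +1.6024 → +160.2%.

+160%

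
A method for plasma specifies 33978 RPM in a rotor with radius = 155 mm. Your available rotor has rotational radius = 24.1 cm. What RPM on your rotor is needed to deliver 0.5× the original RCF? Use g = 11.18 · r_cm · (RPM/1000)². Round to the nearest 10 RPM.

Original rotor: r = 155 mm = 15.5 cm
RCF_original = 11.18 × 15.5 × (33.978)² = 11.18 × 15.5 × 1,154.504484 ≈ 200,064.1 × g
Target RCF = 0.5 × 200,064.1 ≈ 100,032.1 × g
100,032.1 = 11.18 × 24.1 × (N/1000)²
(N/1000)² = 100,032.1 / 269.438 = 371.262
N = 1000 × √371.262 ≈ 19,268.2

≈ 19270 RPM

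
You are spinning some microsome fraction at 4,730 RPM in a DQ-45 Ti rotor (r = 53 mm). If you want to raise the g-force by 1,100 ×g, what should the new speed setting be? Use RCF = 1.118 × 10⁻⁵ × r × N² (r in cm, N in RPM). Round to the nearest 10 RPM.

r = 53 mm = 5.3 cm
Current RCF = 1.118 × 10⁻⁵ × 5.3 × (4730)² = 1.118 × 10⁻⁵ × 5.3 × 22,372,900 ≈ 1,325.7 × g
Target RCF = 1,325.7 + 1,100 = 2,425.7 × g
N² = 2,425.7 / (5.9254 × 10⁻⁵) = 40,937,321
N ≈ √40,937,321 ≈ 6,398.2

≈ 6400 RPM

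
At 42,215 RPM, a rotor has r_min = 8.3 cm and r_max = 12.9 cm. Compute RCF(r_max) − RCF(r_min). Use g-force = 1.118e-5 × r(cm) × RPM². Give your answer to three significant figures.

RCF_max = 1.118 × 10⁻⁵ × 12.9 × (42215)² = 1.118 × 10⁻⁵ × 12.9 × 1,782,106,225 ≈ 257,018.9 × g
RCF_min = 1.118 × 10⁻⁵ × 8.3 × (42215)² = 1.118 × 10⁻⁵ × 8.3 × 1,782,106,225 ≈ 165,368.8 × g
ΔRCF = 257,018.9 − 165,368.8 = 91,650.1

ΔRCF ≈ 91700 x g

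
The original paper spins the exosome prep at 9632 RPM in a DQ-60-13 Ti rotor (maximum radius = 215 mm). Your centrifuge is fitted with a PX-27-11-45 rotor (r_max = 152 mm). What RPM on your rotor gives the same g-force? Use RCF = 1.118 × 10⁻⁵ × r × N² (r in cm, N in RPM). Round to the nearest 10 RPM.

11460 RPM

Original rotor: r = 215 mm = 21.5 cm
RCF = 1.118 × 10⁻⁵ × r × N²
RCF_original = 1.118 × 10⁻⁵ × 21.5 × (9632)² = 1.118 × 10⁻⁵ × 21.5 × 92,775,424 ≈ 22,300.4 × g
Your rotor: r = 152 mm = 15.2 cm
22,300.4 = 1.118 × 10⁻⁵ × 15.2 × N²
N² = 22,300.4 / (16.9936 × 10⁻⁵) = 131,228,227
N ≈ √131,228,227 ≈ 11,455.5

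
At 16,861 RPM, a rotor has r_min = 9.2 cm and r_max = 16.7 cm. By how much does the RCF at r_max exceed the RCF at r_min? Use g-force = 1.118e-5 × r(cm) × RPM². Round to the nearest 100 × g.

RCF_max = 1.118 × 10⁻⁵ × 16.7 × (16861)² = 1.118 × 10⁻⁵ × 16.7 × 284,293,321 ≈ 53,079.3 × g
RCF_min = 1.118 × 10⁻⁵ × 9.2 × (16861)² = 1.118 × 10⁻⁵ × 9.2 × 284,293,321 ≈ 29,241.3 × g
ΔRCF = 53,079.3 − 29,241.3 = 23,838

23800 g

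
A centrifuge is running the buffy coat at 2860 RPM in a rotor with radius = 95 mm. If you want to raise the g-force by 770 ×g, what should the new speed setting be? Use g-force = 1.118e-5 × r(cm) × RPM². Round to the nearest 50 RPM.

N₂ ≈ 3950 RPM

r = 95 mm = 9.5 cm
Current RCF = 1.118 × 10⁻⁵ × 9.5 × (2860)² = 1.118 × 10⁻⁵ × 9.5 × 8,179,600 ≈ 868.8 × g
Target RCF = 868.8 + 770 = 1,638.8 × g
N² = 1,638.8 / (10.621 × 10⁻⁵) = 15,429,809
N ≈ √15,429,809 ≈ 3,928.1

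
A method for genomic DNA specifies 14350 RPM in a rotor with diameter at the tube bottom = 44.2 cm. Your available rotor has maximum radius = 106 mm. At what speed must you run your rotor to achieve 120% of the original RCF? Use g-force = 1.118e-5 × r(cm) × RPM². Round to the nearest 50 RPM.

≈ 22700 RPM

Original rotor: r = 44.2 / 2 = 22.1 cm
RCF = 1.118 × 10⁻⁵ × r × N²
RCF_original = 1.118 × 10⁻⁵ × 22.1 × (14350)² = 1.118 × 10⁻⁵ × 22.1 × 205,922,500 ≈ 50,878.9 × g
Target RCF = 1.2 × 50,878.9 ≈ 61,054.7 × g
Your rotor: r = 106 mm = 10.6 cm
61,054.7 = 1.118 × 10⁻⁵ × 10.6 × N²
N² = 61,054.7 / (11.8508 × 10⁻⁵) = 515,194,755
N ≈ √515,194,755 ≈ 22,697.9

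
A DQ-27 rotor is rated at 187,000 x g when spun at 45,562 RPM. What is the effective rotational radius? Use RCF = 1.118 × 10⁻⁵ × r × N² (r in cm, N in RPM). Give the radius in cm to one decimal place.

r ≈ 8.1 cm

187000 = 1.118 × 10⁻⁵ × r × (45562)²
r = 187000 / (1.118 × 10⁻⁵ × 2,075,895,844) = 187000 / 23208.52 ≈ 8.057 cm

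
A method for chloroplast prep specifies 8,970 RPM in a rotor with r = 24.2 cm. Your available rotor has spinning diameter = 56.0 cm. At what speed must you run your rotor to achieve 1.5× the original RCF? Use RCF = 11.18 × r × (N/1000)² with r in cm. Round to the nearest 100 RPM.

RCF_original = 11.18 × 24.2 × (8.97)² = 11.18 × 24.2 × 80.4609 ≈ 21,769.2 × g
Target RCF = 1.5 × 21,769.2 ≈ 32,653.8 × g
Your rotor: r = 56.0 / 2 = 28 cm
32,653.8 = 11.18 × 28 × (N/1000)²
(N/1000)² = 32,653.8 / 313.04 = 104.3119
N = 1000 × √104.3119 ≈ 10,213.3

10200 RPM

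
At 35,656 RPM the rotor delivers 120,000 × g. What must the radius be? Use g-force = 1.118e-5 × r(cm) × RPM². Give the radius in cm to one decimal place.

RCF = 1.118 × 10⁻⁵ × r × N²
120000 = 1.118 × 10⁻⁵ × r × (35656)²
r = 120000 / (1.118 × 10⁻⁵ × 1,271,350,336) = 120000 / 14213.7 ≈ 8.443 cm

≈ 8.4 cm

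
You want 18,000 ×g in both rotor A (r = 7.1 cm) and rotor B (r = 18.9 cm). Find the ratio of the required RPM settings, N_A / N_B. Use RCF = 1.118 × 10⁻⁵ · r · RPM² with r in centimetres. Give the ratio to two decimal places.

At fixed RCF, N ∝ 1/√r, so N_A/N_B = √(r_B/r_A) = √(18.9/7.1) = √2.661972 = 1.6316.

1.63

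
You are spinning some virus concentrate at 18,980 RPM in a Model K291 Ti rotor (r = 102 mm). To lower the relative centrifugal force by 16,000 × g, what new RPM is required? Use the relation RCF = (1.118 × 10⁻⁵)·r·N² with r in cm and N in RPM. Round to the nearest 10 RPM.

14830 RPM

r = 102 mm = 10.2 cm
Current RCF = 1.118 × 10⁻⁵ × 10.2 × (18980)² = 1.118 × 10⁻⁵ × 10.2 × 360,240,400 ≈ 41,080.4 × g
Target RCF = 41,080.4 − 16,000 = 25,080.4 × g
N² = 25,080.4 / (11.4036 × 10⁻⁵) = 219,934,056
N ≈ √219,934,056 ≈ 14,830.2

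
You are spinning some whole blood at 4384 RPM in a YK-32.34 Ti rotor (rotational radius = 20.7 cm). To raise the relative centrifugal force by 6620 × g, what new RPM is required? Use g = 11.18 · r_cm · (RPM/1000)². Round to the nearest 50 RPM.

Current RCF = 11.18 × 20.7 × (4.384)² = 11.18 × 20.7 × 19.219456 ≈ 4,447.9 × g
Target RCF = 4,447.9 + 6,620 = 11,067.9 × g
(N/1000)² = 11,067.9 / 231.426 = 47.82479
N = 1000 × √47.82479 ≈ 6,915.5

≈ 6900 RPM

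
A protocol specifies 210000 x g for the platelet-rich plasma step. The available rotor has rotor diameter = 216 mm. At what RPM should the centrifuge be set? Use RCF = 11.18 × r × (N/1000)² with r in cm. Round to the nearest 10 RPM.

≈ 41700 RPM

r = 216 mm / 2 = 108 mm = 10.8 cm
210,000 = 11.18 × 10.8 × (N/1000)²
(N/1000)² = 210,000 / 120.744 = 1739.217
N = 1000 × √1739.217 ≈ 41,703.9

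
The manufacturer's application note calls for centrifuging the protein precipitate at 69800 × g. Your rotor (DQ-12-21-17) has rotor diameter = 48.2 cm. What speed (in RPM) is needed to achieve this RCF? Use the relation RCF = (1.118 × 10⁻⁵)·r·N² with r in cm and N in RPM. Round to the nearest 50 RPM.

r = 48.2 / 2 = 24.1 cm
RCF = 1.118 × 10⁻⁵ × r × N²
69,800 = 1.118 × 10⁻⁵ × 24.1 × N²
N² = 69,800 / (26.9438 × 10⁻⁵) = 259,057,742
N ≈ √259,057,742 ≈ 16,095.3

N ≈ 16100 RPM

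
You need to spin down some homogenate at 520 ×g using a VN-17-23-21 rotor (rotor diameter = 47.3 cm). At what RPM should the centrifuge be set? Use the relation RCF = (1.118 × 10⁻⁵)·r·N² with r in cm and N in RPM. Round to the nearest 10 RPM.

1400 RPM

r = 47.3 / 2 = 23.65 cm
RCF = 1.118 × 10⁻⁵ × r × N²
520 = 1.118 × 10⁻⁵ × 23.65 × N²
N² = 520 / (26.4407 × 10⁻⁵) = 1,966,665
N ≈ √1,966,665 ≈ 1,402.4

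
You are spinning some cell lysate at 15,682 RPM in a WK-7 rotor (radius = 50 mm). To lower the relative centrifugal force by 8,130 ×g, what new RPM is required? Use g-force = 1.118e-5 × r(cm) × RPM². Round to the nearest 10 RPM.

10020 RPM

r = 50 mm = 5.0 cm
Current RCF = 1.118 × 10⁻⁵ × 5 × (15682)² = 1.118 × 10⁻⁵ × 5 × 245,925,124 ≈ 13,747.2 × g
Target RCF = 13,747.2 − 8,130 = 5,617.2 × g
N² = 5,617.2 / (5.59 × 10⁻⁵) = 100,486,583
N ≈ √100,486,583 ≈ 10,024.3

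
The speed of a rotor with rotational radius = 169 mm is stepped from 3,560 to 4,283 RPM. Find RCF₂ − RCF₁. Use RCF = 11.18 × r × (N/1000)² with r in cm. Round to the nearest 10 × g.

r = 169 mm = 16.9 cm
RCF₁ = 11.18 × 16.9 × (3.56)² = 11.18 × 16.9 × 12.6736 ≈ 2,394.6 × g
RCF₂ = 11.18 × 16.9 × (4.283)² = 11.18 × 16.9 × 18.344089 ≈ 3,466 × g
Increase = 3,466 − 2,394.6 = 1,071.4

≈ 1070 g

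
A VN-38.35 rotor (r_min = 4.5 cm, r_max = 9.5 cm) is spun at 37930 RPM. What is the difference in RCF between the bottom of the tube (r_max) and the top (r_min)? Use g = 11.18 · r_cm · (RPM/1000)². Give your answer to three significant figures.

ΔRCF = 11.18 × (r_max − r_min) × (N/1000)² = 11.18 × 5.0 × 1,438.6849 ≈ 80,422.5

80400 g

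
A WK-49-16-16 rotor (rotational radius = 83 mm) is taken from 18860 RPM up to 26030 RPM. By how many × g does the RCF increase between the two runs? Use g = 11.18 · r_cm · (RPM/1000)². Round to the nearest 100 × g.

r = 83 mm = 8.3 cm
RCF₁ = 11.18 × 8.3 × (18.86)² = 11.18 × 8.3 × 355.6996 ≈ 33,006.8 × g
RCF₂ = 11.18 × 8.3 × (26.03)² = 11.18 × 8.3 × 677.5609 ≈ 62,873.6 × g
Increase = 62,873.6 − 33,006.8 = 29,866.8

29900 × g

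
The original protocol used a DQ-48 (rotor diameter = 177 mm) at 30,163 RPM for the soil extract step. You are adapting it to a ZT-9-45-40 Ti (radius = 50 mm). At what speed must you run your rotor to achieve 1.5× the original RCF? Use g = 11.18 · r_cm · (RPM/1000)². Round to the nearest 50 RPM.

49150 RPM

Original rotor: r = 177 mm / 2 = 88.5 mm = 8.85 cm
RCF_original = 11.18 × 8.85 × (30.163)² = 11.18 × 8.85 × 909.806569 ≈ 90,019 × g
Target RCF = 1.5 × 90,019 ≈ 135,028.5 × g
Your rotor: r = 50 mm = 5.0 cm
135,028.5 = 11.18 × 5 × (N/1000)²
(N/1000)² = 135,028.5 / 55.9 = 2415.537
N = 1000 × √2415.537 ≈ 49,148.1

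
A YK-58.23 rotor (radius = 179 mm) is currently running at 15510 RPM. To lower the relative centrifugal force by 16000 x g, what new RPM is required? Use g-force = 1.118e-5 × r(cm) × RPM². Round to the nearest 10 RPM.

r = 179 mm = 17.9 cm
Current RCF = 1.118 × 10⁻⁵ × 17.9 × (15510)² = 1.118 × 10⁻⁵ × 17.9 × 240,560,100 ≈ 48,141.4 × g
Target RCF = 48,141.4 − 16,000 = 32,141.4 × g
N² = 32,141.4 / (20.0122 × 10⁻⁵) = 160,609,028
N ≈ √160,609,028 ≈ 12,673.2

N₂ ≈ 12670 RPM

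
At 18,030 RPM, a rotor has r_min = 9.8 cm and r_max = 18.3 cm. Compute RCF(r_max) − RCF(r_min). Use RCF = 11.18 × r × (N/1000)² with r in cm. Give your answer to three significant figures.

ΔRCF = 11.18 × (r_max − r_min) × (N/1000)² = 11.18 × 8.5 × 325.0809 ≈ 30,892.4

30900 g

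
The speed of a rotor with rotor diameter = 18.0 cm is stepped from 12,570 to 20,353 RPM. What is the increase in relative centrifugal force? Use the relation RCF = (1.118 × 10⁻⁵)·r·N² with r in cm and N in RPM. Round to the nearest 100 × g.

r = 18.0 / 2 = 9 cm
RCF₁ = 1.118 × 10⁻⁵ × 9 × (12570)² = 1.118 × 10⁻⁵ × 9 × 158,004,900 ≈ 15,898.5 × g
RCF₂ = 1.118 × 10⁻⁵ × 9 × (20353)² = 1.118 × 10⁻⁵ × 9 × 414,244,609 ≈ 41,681.3 × g
Increase = 41,681.3 − 15,898.5 = 25,782.8

≈ 25800 × g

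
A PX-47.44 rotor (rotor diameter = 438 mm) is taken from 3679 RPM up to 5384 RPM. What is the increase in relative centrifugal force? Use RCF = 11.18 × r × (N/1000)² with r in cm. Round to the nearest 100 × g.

3800 x g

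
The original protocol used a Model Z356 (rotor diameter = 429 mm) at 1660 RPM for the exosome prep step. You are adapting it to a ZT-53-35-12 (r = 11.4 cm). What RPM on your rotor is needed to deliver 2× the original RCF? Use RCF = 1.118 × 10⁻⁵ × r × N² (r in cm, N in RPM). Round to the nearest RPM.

≈ 3220 RPM

Original rotor: r = 429 mm / 2 = 214.5 mm = 21.45 cm
RCF_original = 1.118 × 10⁻⁵ × 21.45 × (1660)² = 1.118 × 10⁻⁵ × 21.45 × 2,755,600 ≈ 660.8 × g
Target RCF = 2 × 660.8 ≈ 1,321.6 × g
1,321.6 = 1.118 × 10⁻⁵ × 11.4 × N²
N² = 1,321.6 / (12.7452 × 10⁻⁵) = 10,369,394
N ≈ √10,369,394 ≈ 3,220.2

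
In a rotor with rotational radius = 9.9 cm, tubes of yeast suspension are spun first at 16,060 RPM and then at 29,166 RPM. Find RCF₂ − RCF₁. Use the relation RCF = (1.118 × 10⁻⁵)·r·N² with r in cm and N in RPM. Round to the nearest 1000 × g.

66000 × g

RCF₁ = 1.118 × 10⁻⁵ × 9.9 × (16060)² = 1.118 × 10⁻⁵ × 9.9 × 257,923,600 ≈ 28,547.5 × g
RCF₂ = 1.118 × 10⁻⁵ × 9.9 × (29166)² = 1.118 × 10⁻⁵ × 9.9 × 850,655,556 ≈ 94,152.3 × g
Increase = 94,152.3 − 28,547.5 = 65,604.8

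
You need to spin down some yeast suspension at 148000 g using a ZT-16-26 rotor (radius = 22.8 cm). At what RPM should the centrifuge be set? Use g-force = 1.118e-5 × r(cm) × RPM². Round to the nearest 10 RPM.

24100 RPM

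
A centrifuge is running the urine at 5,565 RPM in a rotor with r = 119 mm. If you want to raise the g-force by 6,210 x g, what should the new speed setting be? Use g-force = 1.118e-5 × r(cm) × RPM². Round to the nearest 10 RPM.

r = 119 mm = 11.9 cm
Current RCF = 1.118 × 10⁻⁵ × 11.9 × (5565)² = 1.118 × 10⁻⁵ × 11.9 × 30,969,225 ≈ 4,120.2 × g
Target RCF = 4,120.2 + 6,210 = 10,330.2 × g
N² = 10,330.2 / (13.3042 × 10⁻⁵) = 77,646,157
N ≈ √77,646,157 ≈ 8,811.7

≈ 8810 RPM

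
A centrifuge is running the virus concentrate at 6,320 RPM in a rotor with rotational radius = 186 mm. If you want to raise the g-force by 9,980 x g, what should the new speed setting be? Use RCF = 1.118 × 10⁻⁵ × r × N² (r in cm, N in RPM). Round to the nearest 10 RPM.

≈ 9380 RPM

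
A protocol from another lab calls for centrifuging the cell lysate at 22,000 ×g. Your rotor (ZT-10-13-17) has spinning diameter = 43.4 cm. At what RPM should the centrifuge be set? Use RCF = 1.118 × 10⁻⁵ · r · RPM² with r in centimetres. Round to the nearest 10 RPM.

r = 43.4 / 2 = 21.7 cm
RCF = 1.118 × 10⁻⁵ × r × N²
22,000 = 1.118 × 10⁻⁵ × 21.7 × N²
N² = 22,000 / (24.2606 × 10⁻⁵) = 90,682,011
N ≈ √90,682,011 ≈ 9,522.7

N ≈ 9520 RPM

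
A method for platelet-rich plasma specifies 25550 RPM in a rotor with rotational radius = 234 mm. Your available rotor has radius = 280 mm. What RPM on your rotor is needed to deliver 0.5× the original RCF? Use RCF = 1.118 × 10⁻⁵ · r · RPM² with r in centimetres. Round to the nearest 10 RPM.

16520 RPM

Original rotor: r = 234 mm = 23.4 cm
RCF = 1.118 × 10⁻⁵ × r × N²
RCF_original = 1.118 × 10⁻⁵ × 23.4 × (25550)² = 1.118 × 10⁻⁵ × 23.4 × 652,802,500 ≈ 170,781 × g
Target RCF = 0.5 × 170,781 ≈ 85,390.5 × g
Your rotor: r = 280 mm = 28.0 cm
85,390.5 = 1.118 × 10⁻⁵ × 28 × N²
N² = 85,390.5 / (31.304 × 10⁻⁵) = 272,778,239
N ≈ √272,778,239 ≈ 16,516.0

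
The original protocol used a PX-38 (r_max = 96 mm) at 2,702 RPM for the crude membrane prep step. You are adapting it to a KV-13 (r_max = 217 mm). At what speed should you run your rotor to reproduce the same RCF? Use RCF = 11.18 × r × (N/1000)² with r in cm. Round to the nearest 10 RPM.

≈ 1800 RPM

Original rotor: r = 96 mm = 9.6 cm
RCF_original = 11.18 × 9.6 × (2.702)² = 11.18 × 9.6 × 7.300804 ≈ 783.6 × g
Your rotor: r = 217 mm = 21.7 cm
783.6 = 11.18 × 21.7 × (N/1000)²
(N/1000)² = 783.6 / 242.606 = 3.229928
N = 1000 × √3.229928 ≈ 1,797.2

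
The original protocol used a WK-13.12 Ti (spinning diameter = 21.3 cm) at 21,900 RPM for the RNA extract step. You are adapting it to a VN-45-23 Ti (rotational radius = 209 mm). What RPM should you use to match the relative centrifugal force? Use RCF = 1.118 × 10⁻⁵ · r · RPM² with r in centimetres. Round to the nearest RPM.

15633 RPM

Original rotor: r = 21.3 / 2 = 10.65 cm
RCF = 1.118 × 10⁻⁵ × r × N²
RCF_original = 1.118 × 10⁻⁵ × 10.65 × (21900)² = 1.118 × 10⁻⁵ × 10.65 × 479,610,000 ≈ 57,105.7 × g
Your rotor: r = 209 mm = 20.9 cm
57,105.7 = 1.118 × 10⁻⁵ × 20.9 × N²
N² = 57,105.7 / (23.3662 × 10⁻⁵) = 244,394,467
N ≈ √244,394,467 ≈ 15,633.1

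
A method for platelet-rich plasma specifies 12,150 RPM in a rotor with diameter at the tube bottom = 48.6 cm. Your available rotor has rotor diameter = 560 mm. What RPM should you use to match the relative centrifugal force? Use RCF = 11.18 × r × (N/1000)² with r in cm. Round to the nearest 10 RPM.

Original rotor: r = 48.6 / 2 = 24.3 cm
RCF_original = 11.18 × 24.3 × (12.15)² = 11.18 × 24.3 × 147.6225 ≈ 40,105.2 × g
Your rotor: r = 560 mm / 2 = 280 mm = 28 cm
40,105.2 = 11.18 × 28 × (N/1000)²
(N/1000)² = 40,105.2 / 313.04 = 128.1153
N = 1000 × √128.1153 ≈ 11,318.8

≈ 11320 RPM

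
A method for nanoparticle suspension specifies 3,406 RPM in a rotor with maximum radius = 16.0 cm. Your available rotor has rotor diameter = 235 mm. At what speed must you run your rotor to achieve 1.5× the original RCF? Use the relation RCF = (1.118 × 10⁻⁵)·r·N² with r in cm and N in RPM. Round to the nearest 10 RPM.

≈ 4870 RPM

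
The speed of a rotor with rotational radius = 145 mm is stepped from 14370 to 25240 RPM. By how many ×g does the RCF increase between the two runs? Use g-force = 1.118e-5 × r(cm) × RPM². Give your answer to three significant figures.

≈ 69800 ×g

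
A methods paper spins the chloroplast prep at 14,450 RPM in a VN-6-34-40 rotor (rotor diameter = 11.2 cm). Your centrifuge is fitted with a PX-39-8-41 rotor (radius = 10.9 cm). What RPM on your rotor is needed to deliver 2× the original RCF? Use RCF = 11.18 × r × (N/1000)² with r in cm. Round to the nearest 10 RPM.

14650 RPM

Original rotor: r = 11.2 / 2 = 5.6 cm
RCF = 11.18 × r × (N/1000)²
RCF_original = 11.18 × 5.6 × (14.45)² = 11.18 × 5.6 × 208.8025 ≈ 13,072.7 × g
Target RCF = 2 × 13,072.7 ≈ 26,145.4 × g
26,145.4 = 11.18 × 10.9 × (N/1000)²
(N/1000)² = 26,145.4 / 121.862 = 214.5492
N = 1000 × √214.5492 ≈ 14,647.5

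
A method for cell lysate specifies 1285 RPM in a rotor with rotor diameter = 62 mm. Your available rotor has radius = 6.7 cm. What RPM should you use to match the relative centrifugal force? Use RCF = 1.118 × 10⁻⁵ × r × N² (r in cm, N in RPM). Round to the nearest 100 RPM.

≈ 900 RPM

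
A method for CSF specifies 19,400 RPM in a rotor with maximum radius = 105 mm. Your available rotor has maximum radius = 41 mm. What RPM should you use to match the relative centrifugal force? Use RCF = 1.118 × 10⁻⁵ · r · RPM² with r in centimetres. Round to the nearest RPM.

31046 RPM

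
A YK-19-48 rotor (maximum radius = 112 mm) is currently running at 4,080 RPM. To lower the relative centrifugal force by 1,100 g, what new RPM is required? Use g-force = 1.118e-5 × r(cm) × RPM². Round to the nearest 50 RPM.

r = 112 mm = 11.2 cm
Current RCF = 1.118 × 10⁻⁵ × 11.2 × (4080)² = 1.118 × 10⁻⁵ × 11.2 × 16,646,400 ≈ 2,084.4 × g
Target RCF = 2,084.4 − 1,100 = 984.4 × g
N² = 984.4 / (12.5216 × 10⁻⁵) = 7,861,615
N ≈ √7,861,615 ≈ 2,803.9

N₂ ≈ 2800 RPM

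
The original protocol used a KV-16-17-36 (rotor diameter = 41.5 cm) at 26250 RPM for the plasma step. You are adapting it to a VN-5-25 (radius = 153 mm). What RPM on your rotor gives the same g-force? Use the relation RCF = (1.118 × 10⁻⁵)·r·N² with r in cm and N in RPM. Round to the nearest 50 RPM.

≈ 30550 RPM

Original rotor: r = 41.5 / 2 = 20.75 cm
RCF = 1.118 × 10⁻⁵ × r × N²
RCF_original = 1.118 × 10⁻⁵ × 20.75 × (26250)² = 1.118 × 10⁻⁵ × 20.75 × 689,062,500 ≈ 159,852.2 × g
Your rotor: r = 153 mm = 15.3 cm
159,852.2 = 1.118 × 10⁻⁵ × 15.3 × N²
N² = 159,852.2 / (17.1054 × 10⁻⁵) = 934,513,078
N ≈ √934,513,078 ≈ 30,569.8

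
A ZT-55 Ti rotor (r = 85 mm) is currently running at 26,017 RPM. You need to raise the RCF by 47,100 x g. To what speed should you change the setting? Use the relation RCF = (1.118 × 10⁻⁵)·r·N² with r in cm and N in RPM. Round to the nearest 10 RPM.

34240 RPM

r = 85 mm = 8.5 cm
Current RCF = 1.118 × 10⁻⁵ × 8.5 × (26017)² = 1.118 × 10⁻⁵ × 8.5 × 676,884,289 ≈ 64,324.3 × g
Target RCF = 64,324.3 + 47,100 = 111,424.3 × g
N² = 111,424.3 / (9.503 × 10⁻⁵) = 1,172,517,100
N ≈ √1,172,517,100 ≈ 34,242.0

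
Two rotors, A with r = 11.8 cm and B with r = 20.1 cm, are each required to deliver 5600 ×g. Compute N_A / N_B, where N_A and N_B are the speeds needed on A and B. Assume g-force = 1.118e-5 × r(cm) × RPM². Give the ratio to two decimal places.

1.31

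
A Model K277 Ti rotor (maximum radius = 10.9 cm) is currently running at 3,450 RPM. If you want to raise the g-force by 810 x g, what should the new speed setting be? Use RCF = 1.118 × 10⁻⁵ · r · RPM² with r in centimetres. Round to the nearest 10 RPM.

4310 RPM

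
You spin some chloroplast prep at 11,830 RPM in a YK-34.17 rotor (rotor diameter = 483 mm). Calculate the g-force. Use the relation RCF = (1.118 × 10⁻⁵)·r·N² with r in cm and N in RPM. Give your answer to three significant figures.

RCF ≈ 37800 × g

r = 483 mm / 2 = 241.5 mm = 24.15 cm
RCF = 1.118 × 10⁻⁵ × 24.15 × (11830)² = 1.118 × 10⁻⁵ × 24.15 × 139,948,900 ≈ 37,785.8 × g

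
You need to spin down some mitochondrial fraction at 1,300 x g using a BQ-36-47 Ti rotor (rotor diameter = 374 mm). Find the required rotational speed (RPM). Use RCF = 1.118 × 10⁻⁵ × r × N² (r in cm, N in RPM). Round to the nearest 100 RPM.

r = 374 mm / 2 = 187 mm = 18.7 cm
1,300 = 1.118 × 10⁻⁵ × 18.7 × N²
N² = 1,300 / (20.9066 × 10⁻⁵) = 6,218,132
N ≈ √6,218,132 ≈ 2,493.6

≈ 2500 RPM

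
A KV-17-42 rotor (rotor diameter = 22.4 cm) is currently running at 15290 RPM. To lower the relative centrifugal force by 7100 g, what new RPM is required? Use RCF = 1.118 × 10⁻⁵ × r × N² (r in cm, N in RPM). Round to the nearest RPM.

13307 RPM

r = 22.4 / 2 = 11.2 cm
Current RCF = 1.118 × 10⁻⁵ × 11.2 × (15290)² = 1.118 × 10⁻⁵ × 11.2 × 233,784,100 ≈ 29,273.5 × g
Target RCF = 29,273.5 − 7,100 = 22,173.5 × g
N² = 22,173.5 / (12.5216 × 10⁻⁵) = 177,082,002
N ≈ √177,082,002 ≈ 13,307.2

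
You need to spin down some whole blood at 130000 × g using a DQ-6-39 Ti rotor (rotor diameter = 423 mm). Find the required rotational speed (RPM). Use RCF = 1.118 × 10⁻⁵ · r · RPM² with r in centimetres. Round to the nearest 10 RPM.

N ≈ 23450 RPM

r = 423 mm / 2 = 211.5 mm = 21.15 cm
RCF = 1.118 × 10⁻⁵ × r × N²
130,000 = 1.118 × 10⁻⁵ × 21.15 × N²
N² = 130,000 / (23.6457 × 10⁻⁵) = 549,782,836
N ≈ √549,782,836 ≈ 23,447.4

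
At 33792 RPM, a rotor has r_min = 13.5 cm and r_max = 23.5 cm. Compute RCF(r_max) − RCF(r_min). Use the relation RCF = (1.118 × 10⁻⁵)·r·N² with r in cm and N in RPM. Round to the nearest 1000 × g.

ΔRCF ≈ 128000 x g

RCF_max = 1.118 × 10⁻⁵ × 23.5 × (33792)² = 1.118 × 10⁻⁵ × 23.5 × 1,141,899,264 ≈ 300,011.2 × g
RCF_min = 1.118 × 10⁻⁵ × 13.5 × (33792)² = 1.118 × 10⁻⁵ × 13.5 × 1,141,899,264 ≈ 172,346.9 × g
ΔRCF = 300,011.2 − 172,346.9 = 127,664.3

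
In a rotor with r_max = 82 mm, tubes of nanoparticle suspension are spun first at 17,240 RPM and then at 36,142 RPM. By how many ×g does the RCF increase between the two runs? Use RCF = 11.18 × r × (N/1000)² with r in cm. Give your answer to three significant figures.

r = 82 mm = 8.2 cm
RCF₁ = 11.18 × 8.2 × (17.24)² = 11.18 × 8.2 × 297.2176 ≈ 27,247.7 × g
RCF₂ = 11.18 × 8.2 × (36.142)² = 11.18 × 8.2 × 1,306.244164 ≈ 119,751.2 × g
Increase = 119,751.2 − 27,247.7 = 92,503.5

92500 ×g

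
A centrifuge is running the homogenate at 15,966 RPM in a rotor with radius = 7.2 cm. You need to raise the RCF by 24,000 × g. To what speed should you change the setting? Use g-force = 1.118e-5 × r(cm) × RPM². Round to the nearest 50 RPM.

23500 RPM

Current RCF = 1.118 × 10⁻⁵ × 7.2 × (15966)² = 1.118 × 10⁻⁵ × 7.2 × 254,913,156 ≈ 20,519.5 × g
Target RCF = 20,519.5 + 24,000 = 44,519.5 × g
N² = 44,519.5 / (8.0496 × 10⁻⁵) = 553,064,749
N ≈ √553,064,749 ≈ 23,517.3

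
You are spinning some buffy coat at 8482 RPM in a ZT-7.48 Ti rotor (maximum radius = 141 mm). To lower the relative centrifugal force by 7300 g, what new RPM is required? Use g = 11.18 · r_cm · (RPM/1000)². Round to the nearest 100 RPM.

≈ 5100 RPM

r = 141 mm = 14.1 cm
Current RCF = 11.18 × 14.1 × (8.482)² = 11.18 × 14.1 × 71.944324 ≈ 11,341.2 × g
Target RCF = 11,341.2 − 7,300 = 4,041.2 × g
(N/1000)² = 4,041.2 / 157.638 = 25.63595
N = 1000 × √25.63595 ≈ 5,063.2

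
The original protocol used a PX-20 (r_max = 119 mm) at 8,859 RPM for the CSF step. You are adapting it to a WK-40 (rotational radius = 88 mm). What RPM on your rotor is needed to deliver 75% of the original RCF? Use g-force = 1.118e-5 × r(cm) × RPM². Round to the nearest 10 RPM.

Original rotor: r = 119 mm = 11.9 cm
RCF_original = 1.118 × 10⁻⁵ × 11.9 × (8859)² = 1.118 × 10⁻⁵ × 11.9 × 78,481,881 ≈ 10,441.4 × g
Target RCF = 0.75 × 10,441.4 ≈ 7,831 × g
Your rotor: r = 88 mm = 8.8 cm
7,831 = 1.118 × 10⁻⁵ × 8.8 × N²
N² = 7,831 / (9.8384 × 10⁻⁵) = 79,596,276
N ≈ √79,596,276 ≈ 8,921.7

8920 RPM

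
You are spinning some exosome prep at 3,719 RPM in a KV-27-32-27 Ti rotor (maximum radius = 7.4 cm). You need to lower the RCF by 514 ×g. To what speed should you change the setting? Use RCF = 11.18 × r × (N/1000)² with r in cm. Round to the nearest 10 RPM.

Current RCF = 11.18 × 7.4 × (3.719)² = 11.18 × 7.4 × 13.830961 ≈ 1,144.3 × g
Target RCF = 1,144.3 − 514 = 630.3 × g
(N/1000)² = 630.3 / 82.732 = 7.618576
N = 1000 × √7.618576 ≈ 2,760.2

≈ 2760 RPM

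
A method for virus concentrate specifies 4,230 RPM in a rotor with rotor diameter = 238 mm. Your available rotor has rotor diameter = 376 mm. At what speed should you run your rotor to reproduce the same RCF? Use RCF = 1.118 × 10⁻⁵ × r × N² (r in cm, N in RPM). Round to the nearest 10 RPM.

Original rotor: r = 238 mm / 2 = 119 mm = 11.9 cm
RCF_original = 1.118 × 10⁻⁵ × 11.9 × (4230)² = 1.118 × 10⁻⁵ × 11.9 × 17,892,900 ≈ 2,380.5 × g
Your rotor: r = 376 mm / 2 = 188 mm = 18.8 cm
2,380.5 = 1.118 × 10⁻⁵ × 18.8 × N²
N² = 2,380.5 / (21.0184 × 10⁻⁵) = 11,325,791
N ≈ √11,325,791 ≈ 3,365.4

≈ 3370 RPM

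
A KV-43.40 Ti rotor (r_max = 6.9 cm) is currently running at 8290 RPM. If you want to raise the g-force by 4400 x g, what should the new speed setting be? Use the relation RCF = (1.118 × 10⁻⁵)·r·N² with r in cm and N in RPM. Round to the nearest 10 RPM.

N₂ ≈ 11210 RPM

Current RCF = 1.118 × 10⁻⁵ × 6.9 × (8290)² = 1.118 × 10⁻⁵ × 6.9 × 68,724,100 ≈ 5,301.5 × g
Target RCF = 5,301.5 + 4,400 = 9,701.5 × g
N² = 9,701.5 / (7.7142 × 10⁻⁵) = 125,761,583
N ≈ √125,761,583 ≈ 11,214.3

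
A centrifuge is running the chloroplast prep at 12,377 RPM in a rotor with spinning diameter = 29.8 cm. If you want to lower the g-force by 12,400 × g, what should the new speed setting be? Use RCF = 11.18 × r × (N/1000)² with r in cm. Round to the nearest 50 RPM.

8850 RPM

r = 29.8 / 2 = 14.9 cm
Current RCF = 11.18 × 14.9 × (12.377)² = 11.18 × 14.9 × 153.190129 ≈ 25,518.7 × g
Target RCF = 25,518.7 − 12,400 = 13,118.7 × g
(N/1000)² = 13,118.7 / 166.582 = 78.75221
N = 1000 × √78.75221 ≈ 8,874.2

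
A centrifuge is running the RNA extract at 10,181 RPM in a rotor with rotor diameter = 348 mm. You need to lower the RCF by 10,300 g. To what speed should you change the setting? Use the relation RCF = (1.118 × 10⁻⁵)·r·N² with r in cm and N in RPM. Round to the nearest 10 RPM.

r = 348 mm / 2 = 174 mm = 17.4 cm
Current RCF = 1.118 × 10⁻⁵ × 17.4 × (10181)² = 1.118 × 10⁻⁵ × 17.4 × 103,652,761 ≈ 20,163.8 × g
Target RCF = 20,163.8 − 10,300 = 9,863.8 × g
N² = 9,863.8 / (19.4532 × 10⁻⁵) = 50,705,282
N ≈ √50,705,282 ≈ 7,120.8

N₂ ≈ 7120 RPM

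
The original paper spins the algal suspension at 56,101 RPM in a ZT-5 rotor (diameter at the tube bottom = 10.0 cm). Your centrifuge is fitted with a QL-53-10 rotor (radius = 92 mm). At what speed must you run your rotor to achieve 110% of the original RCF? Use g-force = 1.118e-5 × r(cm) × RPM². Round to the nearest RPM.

Original rotor: r = 10.0 / 2 = 5 cm
RCF = 1.118 × 10⁻⁵ × r × N²
RCF_original = 1.118 × 10⁻⁵ × 5 × (56101)² = 1.118 × 10⁻⁵ × 5 × 3,147,322,201 ≈ 175,935.3 × g
Target RCF = 1.1 × 175,935.3 ≈ 193,528.8 × g
Your rotor: r = 92 mm = 9.2 cm
193,528.8 = 1.118 × 10⁻⁵ × 9.2 × N²
N² = 193,528.8 / (10.2856 × 10⁻⁵) = 1,881,550,906
N ≈ √1,881,550,906 ≈ 43,376.8

43377 RPM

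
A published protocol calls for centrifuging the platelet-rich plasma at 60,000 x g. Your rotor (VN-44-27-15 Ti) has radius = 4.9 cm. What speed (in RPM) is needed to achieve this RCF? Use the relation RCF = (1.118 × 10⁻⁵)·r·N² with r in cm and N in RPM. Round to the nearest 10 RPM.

N ≈ 33090 RPM

RCF = 1.118 × 10⁻⁵ × r × N²
60,000 = 1.118 × 10⁻⁵ × 4.9 × N²
N² = 60,000 / (5.4782 × 10⁻⁵) = 1,095,250,265
N ≈ √1,095,250,265 ≈ 33,094.6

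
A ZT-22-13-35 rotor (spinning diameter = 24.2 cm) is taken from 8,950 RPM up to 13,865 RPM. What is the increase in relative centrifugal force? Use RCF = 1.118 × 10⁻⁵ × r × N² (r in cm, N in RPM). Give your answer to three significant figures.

r = 24.2 / 2 = 12.1 cm
RCF₁ = 1.118 × 10⁻⁵ × 12.1 × (8950)² = 1.118 × 10⁻⁵ × 12.1 × 80,102,500 ≈ 10,836.1 × g
RCF₂ = 1.118 × 10⁻⁵ × 12.1 × (13865)² = 1.118 × 10⁻⁵ × 12.1 × 192,238,225 ≈ 26,005.6 × g
Increase = 26,005.6 − 10,836.1 = 15,169.5

15200 x g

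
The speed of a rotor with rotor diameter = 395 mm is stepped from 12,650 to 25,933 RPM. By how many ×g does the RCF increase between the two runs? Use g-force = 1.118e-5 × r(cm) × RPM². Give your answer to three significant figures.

113000 ×g

r = 395 mm / 2 = 197.5 mm = 19.75 cm
RCF₁ = 1.118 × 10⁻⁵ × 19.75 × (12650)² = 1.118 × 10⁻⁵ × 19.75 × 160,022,500 ≈ 35,333.8 × g
RCF₂ = 1.118 × 10⁻⁵ × 19.75 × (25933)² = 1.118 × 10⁻⁵ × 19.75 × 672,520,489 ≈ 148,495.9 × g
Increase = 148,495.9 − 35,333.8 = 113,162.1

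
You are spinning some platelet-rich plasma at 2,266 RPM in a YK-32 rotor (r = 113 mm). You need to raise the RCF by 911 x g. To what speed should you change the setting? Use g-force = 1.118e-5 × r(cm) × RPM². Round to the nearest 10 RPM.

r = 113 mm = 11.3 cm
Current RCF = 1.118 × 10⁻⁵ × 11.3 × (2266)² = 1.118 × 10⁻⁵ × 11.3 × 5,134,756 ≈ 648.7 × g
Target RCF = 648.7 + 911 = 1,559.7 × g
N² = 1,559.7 / (12.6334 × 10⁻⁵) = 12,345,845
N ≈ √12,345,845 ≈ 3,513.7

N₂ ≈ 3510 RPM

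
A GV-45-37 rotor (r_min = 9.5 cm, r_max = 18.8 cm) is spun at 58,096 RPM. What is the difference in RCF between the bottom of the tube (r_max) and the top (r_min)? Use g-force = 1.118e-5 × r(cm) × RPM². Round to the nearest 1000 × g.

≈ 351000 g

RCF_max = 1.118 × 10⁻⁵ × 18.8 × (58096)² = 1.118 × 10⁻⁵ × 18.8 × 3,375,145,216 ≈ 709,401.5 × g
RCF_min = 1.118 × 10⁻⁵ × 9.5 × (58096)² = 1.118 × 10⁻⁵ × 9.5 × 3,375,145,216 ≈ 358,474.2 × g
ΔRCF = 709,401.5 − 358,474.2 = 350,927.3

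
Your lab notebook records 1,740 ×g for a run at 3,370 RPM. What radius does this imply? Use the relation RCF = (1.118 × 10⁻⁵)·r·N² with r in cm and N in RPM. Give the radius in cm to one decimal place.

≈ 13.7 cm

1740 = 1.118 × 10⁻⁵ × r × (3370)²
r = 1740 / (1.118 × 10⁻⁵ × 11,356,900) = 1740 / 126.9701 ≈ 13.704 cm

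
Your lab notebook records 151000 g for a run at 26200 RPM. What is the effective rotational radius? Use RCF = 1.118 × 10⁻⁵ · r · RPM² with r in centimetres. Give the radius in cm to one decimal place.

19.7 cm

RCF = 1.118 × 10⁻⁵ × r × N²
151000 = 1.118 × 10⁻⁵ × r × (26200)²
r = 151000 / (1.118 × 10⁻⁵ × 686,440,000) = 151000 / 7674.399 ≈ 19.676 cm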